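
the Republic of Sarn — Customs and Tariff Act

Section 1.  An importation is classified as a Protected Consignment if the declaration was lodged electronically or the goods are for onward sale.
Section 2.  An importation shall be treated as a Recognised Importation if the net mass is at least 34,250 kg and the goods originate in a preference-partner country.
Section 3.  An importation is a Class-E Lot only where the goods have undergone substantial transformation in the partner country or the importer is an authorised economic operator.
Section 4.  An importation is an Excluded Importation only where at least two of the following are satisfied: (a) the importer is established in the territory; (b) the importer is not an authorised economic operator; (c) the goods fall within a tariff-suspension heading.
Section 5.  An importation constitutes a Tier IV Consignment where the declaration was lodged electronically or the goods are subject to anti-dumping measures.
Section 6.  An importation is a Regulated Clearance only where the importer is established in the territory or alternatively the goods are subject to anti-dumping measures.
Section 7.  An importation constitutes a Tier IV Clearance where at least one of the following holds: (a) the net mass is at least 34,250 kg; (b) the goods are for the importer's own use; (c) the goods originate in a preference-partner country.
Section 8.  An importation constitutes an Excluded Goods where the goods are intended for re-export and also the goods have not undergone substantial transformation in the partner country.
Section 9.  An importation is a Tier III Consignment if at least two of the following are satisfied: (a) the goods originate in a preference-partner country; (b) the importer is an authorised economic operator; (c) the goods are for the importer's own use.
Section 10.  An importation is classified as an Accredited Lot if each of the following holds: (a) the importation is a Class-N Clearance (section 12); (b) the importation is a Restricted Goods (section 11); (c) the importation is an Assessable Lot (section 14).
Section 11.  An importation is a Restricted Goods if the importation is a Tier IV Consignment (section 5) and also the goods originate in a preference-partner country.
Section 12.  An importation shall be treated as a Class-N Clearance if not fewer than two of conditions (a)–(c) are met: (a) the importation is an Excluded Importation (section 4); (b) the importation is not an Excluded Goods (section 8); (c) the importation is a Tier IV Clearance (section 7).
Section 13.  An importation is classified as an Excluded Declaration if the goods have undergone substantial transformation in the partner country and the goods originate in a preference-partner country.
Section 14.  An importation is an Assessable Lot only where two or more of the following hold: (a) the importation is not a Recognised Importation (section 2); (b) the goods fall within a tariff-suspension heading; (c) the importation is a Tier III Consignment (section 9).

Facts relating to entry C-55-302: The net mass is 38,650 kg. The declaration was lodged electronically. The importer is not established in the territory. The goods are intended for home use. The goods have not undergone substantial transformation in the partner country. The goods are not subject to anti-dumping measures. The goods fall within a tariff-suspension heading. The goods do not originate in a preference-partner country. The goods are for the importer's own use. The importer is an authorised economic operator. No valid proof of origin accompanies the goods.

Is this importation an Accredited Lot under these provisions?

No

Under section 4: the importer is established in the territory? no; the importer is not an authorised economic operator? no; the goods fall within a tariff-suspension heading? yes — 1 of 3 hold (need ≥2) → not satisfied.
Under section 8: the goods are intended for re-export? no; and the goods have not undergone substantial transformation in the partner country? yes. So the importation is not an Excluded Goods.
Under section 7: net mass: 38,650 kg ≥ 34,250 kg? yes; or the goods are for the importer's own use? yes; or the goods originate in a preference-partner country? no. So the importation is a Tier IV Clearance.
Under section 12: Excluded Importation (section 4)? no; not an Excluded Goods (section 8)? yes; Tier IV Clearance (section 7)? yes — 2 of 3 hold (need ≥2) → satisfied.
Under section 5: the declaration was lodged electronically? yes; or the goods are subject to anti-dumping measures? no. So the importation is a Tier IV Consignment.
Under section 11: Tier IV Consignment (section 5)? yes; and the goods originate in a preference-partner country? no. So the importation is not a Restricted Goods.
Under section 2: net mass: 38,650 kg ≥ 34,250 kg? yes; and the goods originate in a preference-partner country? no. So the importation is not a Recognised Importation.
Under section 9: the goods originate in a preference-partner country? no; the importer is an authorised economic operator? yes; the goods are for the importer's own use? yes — 2 of 3 hold (need ≥2) → satisfied.
Under section 14: not a Recognised Importation (section 2)? yes; the goods fall within a tariff-suspension heading? yes; Tier III Consignment (section 9)? yes — 3 of 3 hold (need ≥2) → satisfied.
Under section 10: Class-N Clearance (section 12)? yes; and Restricted Goods (section 11)? no; and Assessable Lot (section 14)? yes. So the importation is not an Accredited Lot.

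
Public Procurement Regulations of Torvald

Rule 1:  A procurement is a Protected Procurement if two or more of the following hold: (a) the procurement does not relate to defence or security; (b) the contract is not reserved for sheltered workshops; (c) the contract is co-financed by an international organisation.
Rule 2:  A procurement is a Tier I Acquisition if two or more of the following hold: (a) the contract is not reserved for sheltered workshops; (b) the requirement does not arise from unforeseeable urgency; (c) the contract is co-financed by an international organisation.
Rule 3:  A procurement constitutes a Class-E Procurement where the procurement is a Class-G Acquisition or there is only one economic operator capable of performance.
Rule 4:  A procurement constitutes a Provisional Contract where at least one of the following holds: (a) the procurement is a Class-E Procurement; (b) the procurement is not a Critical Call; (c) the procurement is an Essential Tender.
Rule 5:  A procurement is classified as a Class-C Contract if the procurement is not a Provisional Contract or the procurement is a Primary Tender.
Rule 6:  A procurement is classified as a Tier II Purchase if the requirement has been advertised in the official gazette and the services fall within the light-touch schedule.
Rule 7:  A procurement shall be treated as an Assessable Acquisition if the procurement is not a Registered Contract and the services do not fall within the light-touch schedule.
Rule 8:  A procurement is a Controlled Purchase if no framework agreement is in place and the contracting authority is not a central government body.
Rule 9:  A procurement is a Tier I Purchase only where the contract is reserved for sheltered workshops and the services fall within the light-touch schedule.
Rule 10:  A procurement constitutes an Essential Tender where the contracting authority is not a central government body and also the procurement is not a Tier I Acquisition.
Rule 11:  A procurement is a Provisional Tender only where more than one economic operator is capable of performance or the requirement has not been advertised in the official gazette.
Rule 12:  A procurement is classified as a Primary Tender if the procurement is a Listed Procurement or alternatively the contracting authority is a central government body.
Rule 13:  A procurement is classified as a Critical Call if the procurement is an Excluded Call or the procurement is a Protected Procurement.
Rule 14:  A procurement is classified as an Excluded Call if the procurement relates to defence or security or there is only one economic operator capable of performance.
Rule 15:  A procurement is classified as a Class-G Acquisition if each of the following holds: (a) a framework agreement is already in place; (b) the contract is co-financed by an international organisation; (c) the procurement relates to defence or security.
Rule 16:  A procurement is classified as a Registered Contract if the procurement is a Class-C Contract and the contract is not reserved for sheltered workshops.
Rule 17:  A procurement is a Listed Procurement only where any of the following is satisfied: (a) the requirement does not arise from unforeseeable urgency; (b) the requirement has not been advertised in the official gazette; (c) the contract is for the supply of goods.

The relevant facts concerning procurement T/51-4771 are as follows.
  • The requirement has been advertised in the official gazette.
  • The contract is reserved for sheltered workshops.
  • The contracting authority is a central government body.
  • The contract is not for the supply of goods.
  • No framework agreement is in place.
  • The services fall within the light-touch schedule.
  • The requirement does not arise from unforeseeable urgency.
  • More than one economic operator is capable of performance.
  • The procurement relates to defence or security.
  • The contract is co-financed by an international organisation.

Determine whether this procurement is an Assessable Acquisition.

No

rule 15 — Class-G Acquisition: [a framework agreement is already in place? no] AND [the contract is co-financed by an international organisation? yes] AND [the procurement relates to defence or security? yes] → not satisfied.
rule 3 — Class-E Procurement: [Class-G Acquisition (rule 15)? no] OR [there is only one economic operator capable of performance? no] → not satisfied.
rule 14 — Excluded Call: [the procurement relates to defence or security? yes] OR [there is only one economic operator capable of performance? no] → satisfied.
rule 1 — Protected Procurement: the procurement does not relate to defence or security? no; the contract is not reserved for sheltered workshops? no; the contract is co-financed by an international organisation? yes — 1 of 3 hold (need ≥2) → not satisfied.
rule 13 — Critical Call: [Excluded Call (rule 14)? yes] OR [Protected Procurement (rule 1)? no] → satisfied.
rule 2 — Tier I Acquisition: the contract is not reserved for sheltered workshops? no; the requirement does not arise from unforeseeable urgency? yes; the contract is co-financed by an international organisation? yes — 2 of 3 hold (need ≥2) → satisfied.
rule 10 — Essential Tender: [the contracting authority is not a central government body? no] AND [not a Tier I Acquisition (rule 2)? no] → not satisfied.
rule 4 — Provisional Contract: [Class-E Procurement (rule 3)? no] OR [not a Critical Call (rule 13)? no] OR [Essential Tender (rule 10)? no] → not satisfied.
rule 17 — Listed Procurement: [the requirement does not arise from unforeseeable urgency? yes] OR [the requirement has not been advertised in the official gazette? no] OR [the contract is for the supply of goods? no] → satisfied.
rule 12 — Primary Tender: [Listed Procurement (rule 17)? yes] OR [the contracting authority is a central government body? yes] → satisfied.
rule 5 — Class-C Contract: [not a Provisional Contract (rule 4)? yes] OR [Primary Tender (rule 12)? yes] → satisfied.
rule 16 — Registered Contract: [Class-C Contract (rule 5)? yes] AND [the contract is not reserved for sheltered workshops? no] → not satisfied.
rule 7 — Assessable Acquisition: [not a Registered Contract (rule 16)? yes] AND [the services do not fall within the light-touch schedule? no] → not satisfied.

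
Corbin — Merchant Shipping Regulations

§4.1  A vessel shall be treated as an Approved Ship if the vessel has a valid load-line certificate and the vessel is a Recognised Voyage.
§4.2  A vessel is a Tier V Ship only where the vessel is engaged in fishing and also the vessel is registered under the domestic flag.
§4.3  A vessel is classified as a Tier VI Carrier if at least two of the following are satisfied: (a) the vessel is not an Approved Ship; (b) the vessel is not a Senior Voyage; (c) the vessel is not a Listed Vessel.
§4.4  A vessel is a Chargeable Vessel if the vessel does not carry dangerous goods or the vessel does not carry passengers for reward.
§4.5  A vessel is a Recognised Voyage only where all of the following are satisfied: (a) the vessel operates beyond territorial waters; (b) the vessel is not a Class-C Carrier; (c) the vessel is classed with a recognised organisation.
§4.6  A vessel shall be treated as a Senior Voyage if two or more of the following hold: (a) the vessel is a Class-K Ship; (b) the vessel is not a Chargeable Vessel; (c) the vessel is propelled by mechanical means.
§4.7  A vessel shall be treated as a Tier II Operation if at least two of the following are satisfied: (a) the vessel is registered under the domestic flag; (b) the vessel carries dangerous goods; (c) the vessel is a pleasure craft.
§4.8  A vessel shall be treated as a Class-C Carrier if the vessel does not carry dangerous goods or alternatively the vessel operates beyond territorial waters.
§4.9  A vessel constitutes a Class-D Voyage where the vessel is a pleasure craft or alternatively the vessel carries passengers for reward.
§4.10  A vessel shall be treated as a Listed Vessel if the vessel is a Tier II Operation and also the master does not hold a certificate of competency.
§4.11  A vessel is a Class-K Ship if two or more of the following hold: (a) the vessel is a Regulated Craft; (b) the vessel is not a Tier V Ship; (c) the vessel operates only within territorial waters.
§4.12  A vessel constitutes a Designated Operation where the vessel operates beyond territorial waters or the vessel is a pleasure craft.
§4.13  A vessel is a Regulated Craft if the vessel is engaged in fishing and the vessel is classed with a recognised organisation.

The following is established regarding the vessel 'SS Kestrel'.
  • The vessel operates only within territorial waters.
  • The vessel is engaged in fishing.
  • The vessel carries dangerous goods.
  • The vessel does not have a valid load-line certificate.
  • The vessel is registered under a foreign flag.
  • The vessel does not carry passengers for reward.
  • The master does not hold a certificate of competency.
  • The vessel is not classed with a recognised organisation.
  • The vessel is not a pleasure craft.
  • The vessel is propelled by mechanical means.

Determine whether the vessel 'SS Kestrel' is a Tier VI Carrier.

Under §4.8: the vessel does not carry dangerous goods? no; or the vessel operates beyond territorial waters? no. So the vessel is not a Class-C Carrier.
Under §4.5: the vessel operates beyond territorial waters? no; and not a Class-C Carrier (§4.8)? yes; and the vessel is classed with a recognised organisation? no. So the vessel is not a Recognised Voyage.
Under §4.1: the vessel has a valid load-line certificate? no; and Recognised Voyage (§4.5)? no. So the vessel is not an Approved Ship.
Under §4.13: the vessel is engaged in fishing? yes; and the vessel is classed with a recognised organisation? no. So the vessel is not a Regulated Craft.
Under §4.2: the vessel is engaged in fishing? yes; and the vessel is registered under the domestic flag? no. So the vessel is not a Tier V Ship.
Under §4.11: Regulated Craft (§4.13)? no; not a Tier V Ship (§4.2)? yes; the vessel operates only within territorial waters? yes — 2 of 3 hold (need ≥2) → satisfied.
Under §4.4: the vessel does not carry dangerous goods? no; or the vessel does not carry passengers for reward? yes. So the vessel is a Chargeable Vessel.
Under §4.6: Class-K Ship (§4.11)? yes; not a Chargeable Vessel (§4.4)? no; the vessel is propelled by mechanical means? yes — 2 of 3 hold (need ≥2) → satisfied.
Under §4.7: the vessel is registered under the domestic flag? no; the vessel carries dangerous goods? yes; the vessel is a pleasure craft? no — 1 of 3 hold (need ≥2) → not satisfied.
Under §4.10: Tier II Operation (§4.7)? no; and the master does not hold a certificate of competency? yes. So the vessel is not a Listed Vessel.
Under §4.3: not an Approved Ship (§4.1)? yes; not a Senior Voyage (§4.6)? no; not a Listed Vessel (§4.10)? yes — 2 of 3 hold (need ≥2) → satisfied.

Yes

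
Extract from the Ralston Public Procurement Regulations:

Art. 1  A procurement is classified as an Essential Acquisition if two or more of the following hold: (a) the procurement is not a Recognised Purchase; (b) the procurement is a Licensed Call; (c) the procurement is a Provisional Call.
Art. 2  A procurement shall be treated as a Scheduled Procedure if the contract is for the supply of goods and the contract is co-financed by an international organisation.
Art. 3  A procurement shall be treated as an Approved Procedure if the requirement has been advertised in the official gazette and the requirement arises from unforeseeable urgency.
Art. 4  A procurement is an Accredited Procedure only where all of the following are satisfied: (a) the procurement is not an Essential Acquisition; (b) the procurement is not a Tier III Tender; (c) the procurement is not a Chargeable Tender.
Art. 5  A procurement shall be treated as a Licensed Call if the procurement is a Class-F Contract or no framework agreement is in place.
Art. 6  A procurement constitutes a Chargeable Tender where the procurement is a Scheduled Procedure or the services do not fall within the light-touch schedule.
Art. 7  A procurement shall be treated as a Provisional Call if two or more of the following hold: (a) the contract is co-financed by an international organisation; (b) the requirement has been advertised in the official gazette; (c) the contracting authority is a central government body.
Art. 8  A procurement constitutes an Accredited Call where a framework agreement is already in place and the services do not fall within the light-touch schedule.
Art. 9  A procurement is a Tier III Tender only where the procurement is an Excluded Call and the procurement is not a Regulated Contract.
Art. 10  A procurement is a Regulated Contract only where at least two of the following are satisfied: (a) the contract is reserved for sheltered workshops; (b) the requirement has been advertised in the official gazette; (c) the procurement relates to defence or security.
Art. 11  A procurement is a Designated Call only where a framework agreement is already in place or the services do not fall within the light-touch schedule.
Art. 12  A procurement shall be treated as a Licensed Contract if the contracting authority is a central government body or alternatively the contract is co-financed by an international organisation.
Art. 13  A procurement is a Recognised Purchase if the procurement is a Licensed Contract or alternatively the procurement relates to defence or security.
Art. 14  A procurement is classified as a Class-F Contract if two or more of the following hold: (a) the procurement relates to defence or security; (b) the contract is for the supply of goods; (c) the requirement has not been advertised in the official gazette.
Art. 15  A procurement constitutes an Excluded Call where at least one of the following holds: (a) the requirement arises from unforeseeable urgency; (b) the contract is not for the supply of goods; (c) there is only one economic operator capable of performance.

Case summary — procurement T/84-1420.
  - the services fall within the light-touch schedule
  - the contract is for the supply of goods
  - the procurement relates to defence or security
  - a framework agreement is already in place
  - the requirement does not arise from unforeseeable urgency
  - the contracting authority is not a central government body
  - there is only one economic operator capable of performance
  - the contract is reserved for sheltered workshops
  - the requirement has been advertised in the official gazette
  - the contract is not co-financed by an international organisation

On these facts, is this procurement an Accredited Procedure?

Yes

Under article 12: the contracting authority is a central government body? no; or the contract is co-financed by an international organisation? no. So the procurement is not a Licensed Contract.
Under article 13: Licensed Contract (article 12)? no; or the procurement relates to defence or security? yes. So the procurement is a Recognised Purchase.
Under article 14: the procurement relates to defence or security? yes; the contract is for the supply of goods? yes; the requirement has not been advertised in the official gazette? no — 2 of 3 hold (need ≥2) → satisfied.
Under article 5: Class-F Contract (article 14)? yes; or no framework agreement is in place? no. So the procurement is a Licensed Call.
Under article 7: the contract is co-financed by an international organisation? no; the requirement has been advertised in the official gazette? yes; the contracting authority is a central government body? no — 1 of 3 hold (need ≥2) → not satisfied.
Under article 1: not a Recognised Purchase (article 13)? no; Licensed Call (article 5)? yes; Provisional Call (article 7)? no — 1 of 3 hold (need ≥2) → not satisfied.
Under article 15: the requirement arises from unforeseeable urgency? no; or the contract is not for the supply of goods? no; or there is only one economic operator capable of performance? yes. So the procurement is an Excluded Call.
Under article 10: the contract is reserved for sheltered workshops? yes; the requirement has been advertised in the official gazette? yes; the procurement relates to defence or security? yes — 3 of 3 hold (need ≥2) → satisfied.
Under article 9: Excluded Call (article 15)? yes; and not a Regulated Contract (article 10)? no. So the procurement is not a Tier III Tender.
Under article 2: the contract is for the supply of goods? yes; and the contract is co-financed by an international organisation? no. So the procurement is not a Scheduled Procedure.
Under article 6: Scheduled Procedure (article 2)? no; or the services do not fall within the light-touch schedule? no. So the procurement is not a Chargeable Tender.
Under article 4: not an Essential Acquisition (article 1)? yes; and not a Tier III Tender (article 9)? yes; and not a Chargeable Tender (article 6)? yes. So the procurement is an Accredited Procedure.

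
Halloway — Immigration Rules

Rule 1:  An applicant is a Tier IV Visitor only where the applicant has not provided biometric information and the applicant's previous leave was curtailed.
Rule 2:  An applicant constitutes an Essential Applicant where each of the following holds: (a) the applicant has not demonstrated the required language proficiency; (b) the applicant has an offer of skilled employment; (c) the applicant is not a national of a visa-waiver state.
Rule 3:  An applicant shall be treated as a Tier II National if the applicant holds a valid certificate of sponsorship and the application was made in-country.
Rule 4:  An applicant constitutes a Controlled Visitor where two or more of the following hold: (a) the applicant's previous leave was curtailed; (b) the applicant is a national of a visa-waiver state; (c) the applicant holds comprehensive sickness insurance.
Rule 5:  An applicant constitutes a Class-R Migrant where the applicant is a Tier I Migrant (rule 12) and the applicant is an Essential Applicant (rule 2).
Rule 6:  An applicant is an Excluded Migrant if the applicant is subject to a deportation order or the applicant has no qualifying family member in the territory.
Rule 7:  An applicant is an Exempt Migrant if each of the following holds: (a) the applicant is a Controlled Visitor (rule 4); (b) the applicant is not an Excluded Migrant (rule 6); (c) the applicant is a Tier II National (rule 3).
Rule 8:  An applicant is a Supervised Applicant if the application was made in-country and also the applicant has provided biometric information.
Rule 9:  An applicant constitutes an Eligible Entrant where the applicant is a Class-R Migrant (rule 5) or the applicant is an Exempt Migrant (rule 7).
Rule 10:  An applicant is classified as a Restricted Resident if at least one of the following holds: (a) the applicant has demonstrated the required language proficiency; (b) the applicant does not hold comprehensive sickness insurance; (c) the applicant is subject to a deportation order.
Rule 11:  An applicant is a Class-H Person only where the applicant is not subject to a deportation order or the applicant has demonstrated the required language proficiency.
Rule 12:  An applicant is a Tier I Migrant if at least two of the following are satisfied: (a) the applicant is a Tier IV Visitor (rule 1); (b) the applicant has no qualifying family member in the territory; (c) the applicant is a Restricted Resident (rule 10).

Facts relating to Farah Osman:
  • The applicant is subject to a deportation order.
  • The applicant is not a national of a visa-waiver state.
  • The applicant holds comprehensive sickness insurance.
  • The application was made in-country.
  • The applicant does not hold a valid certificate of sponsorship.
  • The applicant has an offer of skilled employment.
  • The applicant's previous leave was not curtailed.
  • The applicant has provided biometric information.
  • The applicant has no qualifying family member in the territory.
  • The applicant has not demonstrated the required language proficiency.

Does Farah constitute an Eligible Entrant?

Yes

rule 1 — Tier IV Visitor: [the applicant has not provided biometric information? no] AND [the applicant's previous leave was curtailed? no] → not satisfied.
rule 10 — Restricted Resident: [the applicant has demonstrated the required language proficiency? no] OR [the applicant does not hold comprehensive sickness insurance? no] OR [the applicant is subject to a deportation order? yes] → satisfied.
rule 12 — Tier I Migrant: Tier IV Visitor (rule 1)? no; the applicant has no qualifying family member in the territory? yes; Restricted Resident (rule 10)? yes — 2 of 3 hold (need ≥2) → satisfied.
rule 2 — Essential Applicant: [the applicant has not demonstrated the required language proficiency? yes] AND [the applicant has an offer of skilled employment? yes] AND [the applicant is not a national of a visa-waiver state? yes] → satisfied.
rule 5 — Class-R Migrant: [Tier I Migrant (rule 12)? yes] AND [Essential Applicant (rule 2)? yes] → satisfied.
rule 4 — Controlled Visitor: the applicant's previous leave was curtailed? no; the applicant is a national of a visa-waiver state? no; the applicant holds comprehensive sickness insurance? yes — 1 of 3 hold (need ≥2) → not satisfied.
rule 6 — Excluded Migrant: [the applicant is subject to a deportation order? yes] OR [the applicant has no qualifying family member in the territory? yes] → satisfied.
rule 3 — Tier II National: [the applicant holds a valid certificate of sponsorship? no] AND [the application was made in-country? yes] → not satisfied.
rule 7 — Exempt Migrant: [Controlled Visitor (rule 4)? no] AND [not an Excluded Migrant (rule 6)? no] AND [Tier II National (rule 3)? no] → not satisfied.
rule 9 — Eligible Entrant: [Class-R Migrant (rule 5)? yes] OR [Exempt Migrant (rule 7)? no] → satisfied.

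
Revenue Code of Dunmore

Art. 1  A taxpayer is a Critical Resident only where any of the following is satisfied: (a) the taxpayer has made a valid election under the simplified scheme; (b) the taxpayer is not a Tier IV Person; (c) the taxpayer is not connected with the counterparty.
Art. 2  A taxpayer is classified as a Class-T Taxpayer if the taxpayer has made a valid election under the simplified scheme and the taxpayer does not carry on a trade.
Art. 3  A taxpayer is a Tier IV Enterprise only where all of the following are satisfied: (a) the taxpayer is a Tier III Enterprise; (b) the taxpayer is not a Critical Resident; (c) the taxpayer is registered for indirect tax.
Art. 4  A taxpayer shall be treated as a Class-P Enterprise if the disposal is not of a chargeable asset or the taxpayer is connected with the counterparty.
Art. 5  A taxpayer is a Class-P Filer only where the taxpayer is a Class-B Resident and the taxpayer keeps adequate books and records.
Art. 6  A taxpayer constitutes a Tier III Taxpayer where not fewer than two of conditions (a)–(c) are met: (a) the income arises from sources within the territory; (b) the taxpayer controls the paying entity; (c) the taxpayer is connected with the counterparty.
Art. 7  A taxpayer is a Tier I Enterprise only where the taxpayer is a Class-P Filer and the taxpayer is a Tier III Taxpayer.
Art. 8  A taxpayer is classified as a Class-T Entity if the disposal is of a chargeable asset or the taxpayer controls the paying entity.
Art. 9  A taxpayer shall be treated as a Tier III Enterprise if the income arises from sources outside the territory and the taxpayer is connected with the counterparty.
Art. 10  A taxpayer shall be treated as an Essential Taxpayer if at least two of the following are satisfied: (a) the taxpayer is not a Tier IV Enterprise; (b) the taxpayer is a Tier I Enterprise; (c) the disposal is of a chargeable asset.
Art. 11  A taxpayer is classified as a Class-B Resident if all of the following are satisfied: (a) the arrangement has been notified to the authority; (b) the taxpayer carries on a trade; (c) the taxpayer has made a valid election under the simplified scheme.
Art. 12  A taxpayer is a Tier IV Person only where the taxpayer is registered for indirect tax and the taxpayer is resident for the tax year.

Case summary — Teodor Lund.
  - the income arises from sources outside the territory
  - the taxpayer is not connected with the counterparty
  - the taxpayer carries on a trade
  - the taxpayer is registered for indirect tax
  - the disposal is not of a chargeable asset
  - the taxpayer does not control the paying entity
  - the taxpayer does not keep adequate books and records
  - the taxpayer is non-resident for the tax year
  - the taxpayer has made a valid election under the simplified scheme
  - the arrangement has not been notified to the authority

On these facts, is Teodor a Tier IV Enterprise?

No

Under article 9: the income arises from sources outside the territory? yes; and the taxpayer is connected with the counterparty? no. So the taxpayer is not a Tier III Enterprise.
Under article 12: the taxpayer is registered for indirect tax? yes; and the taxpayer is resident for the tax year? no. So the taxpayer is not a Tier IV Person.
Under article 1: the taxpayer has made a valid election under the simplified scheme? yes; or not a Tier IV Person (article 12)? yes; or the taxpayer is not connected with the counterparty? yes. So the taxpayer is a Critical Resident.
Under article 3: Tier III Enterprise (article 9)? no; and not a Critical Resident (article 1)? no; and the taxpayer is registered for indirect tax? yes. So the taxpayer is not a Tier IV Enterprise.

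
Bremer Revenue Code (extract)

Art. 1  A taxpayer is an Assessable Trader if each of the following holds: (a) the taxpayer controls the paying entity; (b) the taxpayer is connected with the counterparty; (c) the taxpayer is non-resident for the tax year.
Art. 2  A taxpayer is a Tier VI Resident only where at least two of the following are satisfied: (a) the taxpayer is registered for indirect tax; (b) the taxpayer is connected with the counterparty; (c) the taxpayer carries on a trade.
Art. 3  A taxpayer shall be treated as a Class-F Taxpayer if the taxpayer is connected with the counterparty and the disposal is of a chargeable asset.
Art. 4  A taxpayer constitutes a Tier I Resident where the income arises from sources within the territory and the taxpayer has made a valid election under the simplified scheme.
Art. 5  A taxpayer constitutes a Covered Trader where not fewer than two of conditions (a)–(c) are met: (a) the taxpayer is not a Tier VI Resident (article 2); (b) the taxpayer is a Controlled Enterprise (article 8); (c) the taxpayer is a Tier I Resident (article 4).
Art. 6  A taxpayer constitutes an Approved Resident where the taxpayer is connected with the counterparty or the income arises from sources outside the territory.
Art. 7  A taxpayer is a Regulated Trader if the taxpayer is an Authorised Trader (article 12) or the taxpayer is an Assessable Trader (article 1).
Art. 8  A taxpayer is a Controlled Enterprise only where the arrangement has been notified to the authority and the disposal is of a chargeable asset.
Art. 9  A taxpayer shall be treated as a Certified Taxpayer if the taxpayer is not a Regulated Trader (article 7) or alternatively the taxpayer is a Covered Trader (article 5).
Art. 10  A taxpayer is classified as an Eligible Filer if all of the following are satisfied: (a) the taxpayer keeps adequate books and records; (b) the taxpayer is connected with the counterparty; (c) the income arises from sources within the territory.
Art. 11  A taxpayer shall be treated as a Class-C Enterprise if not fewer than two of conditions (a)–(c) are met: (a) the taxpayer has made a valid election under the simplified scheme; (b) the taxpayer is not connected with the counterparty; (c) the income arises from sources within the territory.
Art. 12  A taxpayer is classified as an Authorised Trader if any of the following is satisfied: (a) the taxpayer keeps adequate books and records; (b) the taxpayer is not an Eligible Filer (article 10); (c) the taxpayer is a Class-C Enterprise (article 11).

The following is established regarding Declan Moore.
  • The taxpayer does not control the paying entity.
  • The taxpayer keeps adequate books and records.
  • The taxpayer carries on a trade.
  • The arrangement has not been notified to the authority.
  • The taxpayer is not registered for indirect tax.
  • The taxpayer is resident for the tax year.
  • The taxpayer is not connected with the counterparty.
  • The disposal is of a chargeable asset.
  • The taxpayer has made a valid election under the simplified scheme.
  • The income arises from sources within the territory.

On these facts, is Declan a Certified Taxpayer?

article 10 — Eligible Filer: [the taxpayer keeps adequate books and records? yes] AND [the taxpayer is connected with the counterparty? no] AND [the income arises from sources within the territory? yes] → not satisfied.
article 11 — Class-C Enterprise: the taxpayer has made a valid election under the simplified scheme? yes; the taxpayer is not connected with the counterparty? yes; the income arises from sources within the territory? yes — 3 of 3 hold (need ≥2) → satisfied.
article 12 — Authorised Trader: [the taxpayer keeps adequate books and records? yes] OR [not an Eligible Filer (article 10)? yes] OR [Class-C Enterprise (article 11)? yes] → satisfied.
article 1 — Assessable Trader: [the taxpayer controls the paying entity? no] AND [the taxpayer is connected with the counterparty? no] AND [the taxpayer is non-resident for the tax year? no] → not satisfied.
article 7 — Regulated Trader: [Authorised Trader (article 12)? yes] OR [Assessable Trader (article 1)? no] → satisfied.
article 2 — Tier VI Resident: the taxpayer is registered for indirect tax? no; the taxpayer is connected with the counterparty? no; the taxpayer carries on a trade? yes — 1 of 3 hold (need ≥2) → not satisfied.
article 8 — Controlled Enterprise: [the arrangement has been notified to the authority? no] AND [the disposal is of a chargeable asset? yes] → not satisfied.
article 4 — Tier I Resident: [the income arises from sources within the territory? yes] AND [the taxpayer has made a valid election under the simplified scheme? yes] → satisfied.
article 5 — Covered Trader: not a Tier VI Resident (article 2)? yes; Controlled Enterprise (article 8)? no; Tier I Resident (article 4)? yes — 2 of 3 hold (need ≥2) → satisfied.
article 9 — Certified Taxpayer: [not a Regulated Trader (article 7)? no] OR [Covered Trader (article 5)? yes] → satisfied.

Yes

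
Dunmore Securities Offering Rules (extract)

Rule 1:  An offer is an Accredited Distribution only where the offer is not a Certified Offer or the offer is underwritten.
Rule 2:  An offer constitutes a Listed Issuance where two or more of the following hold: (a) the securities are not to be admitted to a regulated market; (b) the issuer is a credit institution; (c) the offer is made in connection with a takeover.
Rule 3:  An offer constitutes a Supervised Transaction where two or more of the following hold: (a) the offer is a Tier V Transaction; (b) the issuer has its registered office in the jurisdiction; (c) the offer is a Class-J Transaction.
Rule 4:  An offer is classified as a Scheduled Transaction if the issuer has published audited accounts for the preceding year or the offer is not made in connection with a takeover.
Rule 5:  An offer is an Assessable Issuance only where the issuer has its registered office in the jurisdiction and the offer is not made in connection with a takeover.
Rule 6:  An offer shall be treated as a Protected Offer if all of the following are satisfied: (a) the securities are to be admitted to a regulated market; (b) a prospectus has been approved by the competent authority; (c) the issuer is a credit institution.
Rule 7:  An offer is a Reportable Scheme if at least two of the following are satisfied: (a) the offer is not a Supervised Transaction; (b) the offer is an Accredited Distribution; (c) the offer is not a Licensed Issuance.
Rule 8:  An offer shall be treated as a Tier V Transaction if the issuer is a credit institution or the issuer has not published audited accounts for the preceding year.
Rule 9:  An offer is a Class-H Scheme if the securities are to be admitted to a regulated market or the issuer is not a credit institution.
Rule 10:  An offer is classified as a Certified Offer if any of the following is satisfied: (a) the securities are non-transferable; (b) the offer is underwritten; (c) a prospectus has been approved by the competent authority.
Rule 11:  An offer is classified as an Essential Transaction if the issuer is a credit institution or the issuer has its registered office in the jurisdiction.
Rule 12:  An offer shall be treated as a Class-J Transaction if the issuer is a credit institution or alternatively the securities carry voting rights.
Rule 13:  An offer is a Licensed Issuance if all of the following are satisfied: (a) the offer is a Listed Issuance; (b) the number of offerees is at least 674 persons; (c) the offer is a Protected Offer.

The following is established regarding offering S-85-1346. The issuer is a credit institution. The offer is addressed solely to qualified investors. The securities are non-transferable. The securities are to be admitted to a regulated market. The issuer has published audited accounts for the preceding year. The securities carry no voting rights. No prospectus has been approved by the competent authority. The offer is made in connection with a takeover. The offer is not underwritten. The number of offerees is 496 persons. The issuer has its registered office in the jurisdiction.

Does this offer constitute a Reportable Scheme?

No

rule 8 — Tier V Transaction: [the issuer is a credit institution? yes] OR [the issuer has not published audited accounts for the preceding year? no] → satisfied.
rule 12 — Class-J Transaction: [the issuer is a credit institution? yes] OR [the securities carry voting rights? no] → satisfied.
rule 3 — Supervised Transaction: Tier V Transaction (rule 8)? yes; the issuer has its registered office in the jurisdiction? yes; Class-J Transaction (rule 12)? yes — 3 of 3 hold (need ≥2) → satisfied.
rule 10 — Certified Offer: [the securities are non-transferable? yes] OR [the offer is underwritten? no] OR [a prospectus has been approved by the competent authority? no] → satisfied.
rule 1 — Accredited Distribution: [not a Certified Offer (rule 10)? no] OR [the offer is underwritten? no] → not satisfied.
rule 2 — Listed Issuance: the securities are not to be admitted to a regulated market? no; the issuer is a credit institution? yes; the offer is made in connection with a takeover? yes — 2 of 3 hold (need ≥2) → satisfied.
rule 6 — Protected Offer: [the securities are to be admitted to a regulated market? yes] AND [a prospectus has been approved by the competent authority? no] AND [the issuer is a credit institution? yes] → not satisfied.
rule 13 — Licensed Issuance: [Listed Issuance (rule 2)? yes] AND [number of offerees: 496 persons ≥ 674 persons? no] AND [Protected Offer (rule 6)? no] → not satisfied.
rule 7 — Reportable Scheme: not a Supervised Transaction (rule 3)? no; Accredited Distribution (rule 1)? no; not a Licensed Issuance (rule 13)? yes — 1 of 3 hold (need ≥2) → not satisfied.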